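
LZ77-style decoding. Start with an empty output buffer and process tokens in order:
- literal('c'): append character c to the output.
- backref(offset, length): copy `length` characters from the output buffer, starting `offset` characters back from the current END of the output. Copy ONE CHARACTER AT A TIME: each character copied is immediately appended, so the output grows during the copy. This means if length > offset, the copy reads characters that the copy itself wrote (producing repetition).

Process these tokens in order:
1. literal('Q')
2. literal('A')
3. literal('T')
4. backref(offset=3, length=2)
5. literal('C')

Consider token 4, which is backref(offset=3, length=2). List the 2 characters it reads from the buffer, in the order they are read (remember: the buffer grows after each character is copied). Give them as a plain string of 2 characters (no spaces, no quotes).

Answer: QA

Derivation:
Token 1: literal('Q'). Output: "Q"
Token 2: literal('A'). Output: "QA"
Token 3: literal('T'). Output: "QAT"
Token 4: backref(off=3, len=2). Buffer before: "QAT" (len 3)
  byte 1: read out[0]='Q', append. Buffer now: "QATQ"
  byte 2: read out[1]='A', append. Buffer now: "QATQA"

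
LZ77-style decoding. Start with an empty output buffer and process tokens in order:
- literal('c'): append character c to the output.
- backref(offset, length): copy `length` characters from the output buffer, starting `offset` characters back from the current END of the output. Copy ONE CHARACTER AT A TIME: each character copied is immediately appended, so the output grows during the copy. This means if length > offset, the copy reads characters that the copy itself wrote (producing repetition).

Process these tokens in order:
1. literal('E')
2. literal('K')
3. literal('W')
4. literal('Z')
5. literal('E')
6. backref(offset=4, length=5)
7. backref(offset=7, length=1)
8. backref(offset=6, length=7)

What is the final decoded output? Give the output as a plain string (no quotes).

Answer: EKWZEKWZEKZKWZEKZK

Derivation:
Token 1: literal('E'). Output: "E"
Token 2: literal('K'). Output: "EK"
Token 3: literal('W'). Output: "EKW"
Token 4: literal('Z'). Output: "EKWZ"
Token 5: literal('E'). Output: "EKWZE"
Token 6: backref(off=4, len=5) (overlapping!). Copied 'KWZEK' from pos 1. Output: "EKWZEKWZEK"
Token 7: backref(off=7, len=1). Copied 'Z' from pos 3. Output: "EKWZEKWZEKZ"
Token 8: backref(off=6, len=7) (overlapping!). Copied 'KWZEKZK' from pos 5. Output: "EKWZEKWZEKZKWZEKZK"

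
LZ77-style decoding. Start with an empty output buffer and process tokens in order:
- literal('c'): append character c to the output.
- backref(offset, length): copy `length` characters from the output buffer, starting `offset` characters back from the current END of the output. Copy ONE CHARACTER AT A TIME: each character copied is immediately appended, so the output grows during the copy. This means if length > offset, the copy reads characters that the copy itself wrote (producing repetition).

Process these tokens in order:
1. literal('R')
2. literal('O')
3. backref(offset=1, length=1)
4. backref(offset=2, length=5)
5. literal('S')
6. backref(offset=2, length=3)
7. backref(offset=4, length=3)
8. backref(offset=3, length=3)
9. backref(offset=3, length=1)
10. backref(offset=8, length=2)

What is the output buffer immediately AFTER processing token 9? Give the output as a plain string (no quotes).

Answer: ROOOOOOOSOSOSOSSOSS

Derivation:
Token 1: literal('R'). Output: "R"
Token 2: literal('O'). Output: "RO"
Token 3: backref(off=1, len=1). Copied 'O' from pos 1. Output: "ROO"
Token 4: backref(off=2, len=5) (overlapping!). Copied 'OOOOO' from pos 1. Output: "ROOOOOOO"
Token 5: literal('S'). Output: "ROOOOOOOS"
Token 6: backref(off=2, len=3) (overlapping!). Copied 'OSO' from pos 7. Output: "ROOOOOOOSOSO"
Token 7: backref(off=4, len=3). Copied 'SOS' from pos 8. Output: "ROOOOOOOSOSOSOS"
Token 8: backref(off=3, len=3). Copied 'SOS' from pos 12. Output: "ROOOOOOOSOSOSOSSOS"
Token 9: backref(off=3, len=1). Copied 'S' from pos 15. Output: "ROOOOOOOSOSOSOSSOSS"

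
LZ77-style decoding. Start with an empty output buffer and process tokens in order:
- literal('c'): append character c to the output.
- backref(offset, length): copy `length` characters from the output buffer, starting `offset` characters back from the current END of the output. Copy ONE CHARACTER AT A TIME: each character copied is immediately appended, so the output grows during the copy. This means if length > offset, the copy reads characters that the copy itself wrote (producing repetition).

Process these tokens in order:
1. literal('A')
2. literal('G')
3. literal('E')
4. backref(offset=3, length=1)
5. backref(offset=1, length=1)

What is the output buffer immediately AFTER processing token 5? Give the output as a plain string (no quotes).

Answer: AGEAA

Derivation:
Token 1: literal('A'). Output: "A"
Token 2: literal('G'). Output: "AG"
Token 3: literal('E'). Output: "AGE"
Token 4: backref(off=3, len=1). Copied 'A' from pos 0. Output: "AGEA"
Token 5: backref(off=1, len=1). Copied 'A' from pos 3. Output: "AGEAA"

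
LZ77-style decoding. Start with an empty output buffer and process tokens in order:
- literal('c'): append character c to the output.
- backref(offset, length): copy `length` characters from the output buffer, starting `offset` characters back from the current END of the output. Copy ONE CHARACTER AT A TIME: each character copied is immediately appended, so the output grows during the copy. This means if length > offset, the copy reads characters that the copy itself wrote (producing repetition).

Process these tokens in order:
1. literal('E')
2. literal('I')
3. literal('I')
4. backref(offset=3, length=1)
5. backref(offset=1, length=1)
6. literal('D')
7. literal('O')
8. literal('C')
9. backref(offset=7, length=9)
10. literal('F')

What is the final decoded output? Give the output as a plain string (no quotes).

Answer: EIIEEDOCIIEEDOCIIF

Derivation:
Token 1: literal('E'). Output: "E"
Token 2: literal('I'). Output: "EI"
Token 3: literal('I'). Output: "EII"
Token 4: backref(off=3, len=1). Copied 'E' from pos 0. Output: "EIIE"
Token 5: backref(off=1, len=1). Copied 'E' from pos 3. Output: "EIIEE"
Token 6: literal('D'). Output: "EIIEED"
Token 7: literal('O'). Output: "EIIEEDO"
Token 8: literal('C'). Output: "EIIEEDOC"
Token 9: backref(off=7, len=9) (overlapping!). Copied 'IIEEDOCII' from pos 1. Output: "EIIEEDOCIIEEDOCII"
Token 10: literal('F'). Output: "EIIEEDOCIIEEDOCIIF"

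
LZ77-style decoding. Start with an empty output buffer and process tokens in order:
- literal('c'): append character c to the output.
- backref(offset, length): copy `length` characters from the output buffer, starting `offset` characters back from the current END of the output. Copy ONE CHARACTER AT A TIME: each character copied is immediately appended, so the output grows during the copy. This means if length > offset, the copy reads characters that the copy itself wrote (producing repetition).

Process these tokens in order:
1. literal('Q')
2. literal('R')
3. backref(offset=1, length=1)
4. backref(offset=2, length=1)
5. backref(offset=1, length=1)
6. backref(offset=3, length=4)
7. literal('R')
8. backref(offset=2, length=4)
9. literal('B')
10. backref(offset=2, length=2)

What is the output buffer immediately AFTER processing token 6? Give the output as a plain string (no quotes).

Token 1: literal('Q'). Output: "Q"
Token 2: literal('R'). Output: "QR"
Token 3: backref(off=1, len=1). Copied 'R' from pos 1. Output: "QRR"
Token 4: backref(off=2, len=1). Copied 'R' from pos 1. Output: "QRRR"
Token 5: backref(off=1, len=1). Copied 'R' from pos 3. Output: "QRRRR"
Token 6: backref(off=3, len=4) (overlapping!). Copied 'RRRR' from pos 2. Output: "QRRRRRRRR"

Answer: QRRRRRRRR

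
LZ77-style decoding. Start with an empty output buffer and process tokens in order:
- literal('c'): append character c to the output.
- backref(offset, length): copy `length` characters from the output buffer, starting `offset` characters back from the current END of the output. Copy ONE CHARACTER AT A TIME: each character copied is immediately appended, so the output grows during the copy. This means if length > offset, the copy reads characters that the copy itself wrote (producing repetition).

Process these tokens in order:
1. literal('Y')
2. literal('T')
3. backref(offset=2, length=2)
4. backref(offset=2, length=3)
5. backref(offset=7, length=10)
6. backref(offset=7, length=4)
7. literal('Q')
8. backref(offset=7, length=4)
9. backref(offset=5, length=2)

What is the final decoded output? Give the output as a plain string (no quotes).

Token 1: literal('Y'). Output: "Y"
Token 2: literal('T'). Output: "YT"
Token 3: backref(off=2, len=2). Copied 'YT' from pos 0. Output: "YTYT"
Token 4: backref(off=2, len=3) (overlapping!). Copied 'YTY' from pos 2. Output: "YTYTYTY"
Token 5: backref(off=7, len=10) (overlapping!). Copied 'YTYTYTYYTY' from pos 0. Output: "YTYTYTYYTYTYTYYTY"
Token 6: backref(off=7, len=4). Copied 'TYTY' from pos 10. Output: "YTYTYTYYTYTYTYYTYTYTY"
Token 7: literal('Q'). Output: "YTYTYTYYTYTYTYYTYTYTYQ"
Token 8: backref(off=7, len=4). Copied 'TYTY' from pos 15. Output: "YTYTYTYYTYTYTYYTYTYTYQTYTY"
Token 9: backref(off=5, len=2). Copied 'QT' from pos 21. Output: "YTYTYTYYTYTYTYYTYTYTYQTYTYQT"

Answer: YTYTYTYYTYTYTYYTYTYTYQTYTYQT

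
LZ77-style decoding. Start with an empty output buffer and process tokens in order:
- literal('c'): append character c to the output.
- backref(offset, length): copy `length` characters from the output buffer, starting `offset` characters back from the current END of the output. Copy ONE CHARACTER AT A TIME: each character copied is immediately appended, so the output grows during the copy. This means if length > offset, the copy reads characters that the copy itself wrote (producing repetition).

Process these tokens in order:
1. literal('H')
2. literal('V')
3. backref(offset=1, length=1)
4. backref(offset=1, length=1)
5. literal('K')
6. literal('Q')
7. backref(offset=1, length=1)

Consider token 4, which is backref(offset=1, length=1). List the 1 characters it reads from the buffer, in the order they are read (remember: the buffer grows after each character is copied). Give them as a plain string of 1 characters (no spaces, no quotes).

Answer: V

Derivation:
Token 1: literal('H'). Output: "H"
Token 2: literal('V'). Output: "HV"
Token 3: backref(off=1, len=1). Copied 'V' from pos 1. Output: "HVV"
Token 4: backref(off=1, len=1). Buffer before: "HVV" (len 3)
  byte 1: read out[2]='V', append. Buffer now: "HVVV"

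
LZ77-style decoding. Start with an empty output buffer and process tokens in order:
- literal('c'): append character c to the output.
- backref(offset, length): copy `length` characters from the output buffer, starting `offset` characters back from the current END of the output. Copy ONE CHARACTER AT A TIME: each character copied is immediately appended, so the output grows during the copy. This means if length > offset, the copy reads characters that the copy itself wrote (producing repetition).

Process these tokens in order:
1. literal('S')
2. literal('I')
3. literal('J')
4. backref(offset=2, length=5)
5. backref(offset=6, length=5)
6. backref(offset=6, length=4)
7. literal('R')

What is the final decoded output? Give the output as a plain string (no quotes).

Token 1: literal('S'). Output: "S"
Token 2: literal('I'). Output: "SI"
Token 3: literal('J'). Output: "SIJ"
Token 4: backref(off=2, len=5) (overlapping!). Copied 'IJIJI' from pos 1. Output: "SIJIJIJI"
Token 5: backref(off=6, len=5). Copied 'JIJIJ' from pos 2. Output: "SIJIJIJIJIJIJ"
Token 6: backref(off=6, len=4). Copied 'IJIJ' from pos 7. Output: "SIJIJIJIJIJIJIJIJ"
Token 7: literal('R'). Output: "SIJIJIJIJIJIJIJIJR"

Answer: SIJIJIJIJIJIJIJIJR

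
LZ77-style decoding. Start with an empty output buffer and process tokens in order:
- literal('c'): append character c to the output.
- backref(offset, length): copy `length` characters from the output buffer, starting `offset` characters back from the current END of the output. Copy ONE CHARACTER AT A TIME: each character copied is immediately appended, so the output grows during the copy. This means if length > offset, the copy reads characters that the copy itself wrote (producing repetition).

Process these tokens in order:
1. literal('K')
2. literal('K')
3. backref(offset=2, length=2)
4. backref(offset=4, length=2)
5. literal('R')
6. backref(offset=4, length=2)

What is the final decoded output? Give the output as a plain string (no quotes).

Token 1: literal('K'). Output: "K"
Token 2: literal('K'). Output: "KK"
Token 3: backref(off=2, len=2). Copied 'KK' from pos 0. Output: "KKKK"
Token 4: backref(off=4, len=2). Copied 'KK' from pos 0. Output: "KKKKKK"
Token 5: literal('R'). Output: "KKKKKKR"
Token 6: backref(off=4, len=2). Copied 'KK' from pos 3. Output: "KKKKKKRKK"

Answer: KKKKKKRKK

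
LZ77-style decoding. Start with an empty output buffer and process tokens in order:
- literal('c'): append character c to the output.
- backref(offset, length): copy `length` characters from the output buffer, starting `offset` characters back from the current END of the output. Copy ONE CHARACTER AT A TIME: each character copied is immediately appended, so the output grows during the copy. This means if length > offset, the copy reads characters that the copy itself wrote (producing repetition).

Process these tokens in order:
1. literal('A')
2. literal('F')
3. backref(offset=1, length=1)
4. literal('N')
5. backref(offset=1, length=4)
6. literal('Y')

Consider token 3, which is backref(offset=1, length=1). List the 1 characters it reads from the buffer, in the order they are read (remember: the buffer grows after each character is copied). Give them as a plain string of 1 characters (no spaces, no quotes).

Token 1: literal('A'). Output: "A"
Token 2: literal('F'). Output: "AF"
Token 3: backref(off=1, len=1). Buffer before: "AF" (len 2)
  byte 1: read out[1]='F', append. Buffer now: "AFF"

Answer: F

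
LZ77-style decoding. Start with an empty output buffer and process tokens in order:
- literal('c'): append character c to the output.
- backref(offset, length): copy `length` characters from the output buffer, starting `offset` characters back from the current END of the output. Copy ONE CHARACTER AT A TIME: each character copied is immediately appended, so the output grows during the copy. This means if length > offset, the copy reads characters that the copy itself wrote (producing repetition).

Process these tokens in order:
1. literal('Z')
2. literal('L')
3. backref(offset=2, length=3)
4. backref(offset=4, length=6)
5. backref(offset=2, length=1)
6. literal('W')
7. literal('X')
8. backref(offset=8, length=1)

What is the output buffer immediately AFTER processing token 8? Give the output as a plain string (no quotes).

Answer: ZLZLZLZLZLZLWXZ

Derivation:
Token 1: literal('Z'). Output: "Z"
Token 2: literal('L'). Output: "ZL"
Token 3: backref(off=2, len=3) (overlapping!). Copied 'ZLZ' from pos 0. Output: "ZLZLZ"
Token 4: backref(off=4, len=6) (overlapping!). Copied 'LZLZLZ' from pos 1. Output: "ZLZLZLZLZLZ"
Token 5: backref(off=2, len=1). Copied 'L' from pos 9. Output: "ZLZLZLZLZLZL"
Token 6: literal('W'). Output: "ZLZLZLZLZLZLW"
Token 7: literal('X'). Output: "ZLZLZLZLZLZLWX"
Token 8: backref(off=8, len=1). Copied 'Z' from pos 6. Output: "ZLZLZLZLZLZLWXZ"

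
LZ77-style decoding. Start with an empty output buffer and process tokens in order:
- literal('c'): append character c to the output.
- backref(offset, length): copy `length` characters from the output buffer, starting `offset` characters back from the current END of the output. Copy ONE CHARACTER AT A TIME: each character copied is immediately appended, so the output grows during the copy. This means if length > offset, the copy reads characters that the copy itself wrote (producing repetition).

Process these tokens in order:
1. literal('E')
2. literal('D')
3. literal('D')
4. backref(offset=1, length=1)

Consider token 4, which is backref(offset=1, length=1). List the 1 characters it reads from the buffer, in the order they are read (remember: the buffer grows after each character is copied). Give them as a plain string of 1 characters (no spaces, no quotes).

Token 1: literal('E'). Output: "E"
Token 2: literal('D'). Output: "ED"
Token 3: literal('D'). Output: "EDD"
Token 4: backref(off=1, len=1). Buffer before: "EDD" (len 3)
  byte 1: read out[2]='D', append. Buffer now: "EDDD"

Answer: D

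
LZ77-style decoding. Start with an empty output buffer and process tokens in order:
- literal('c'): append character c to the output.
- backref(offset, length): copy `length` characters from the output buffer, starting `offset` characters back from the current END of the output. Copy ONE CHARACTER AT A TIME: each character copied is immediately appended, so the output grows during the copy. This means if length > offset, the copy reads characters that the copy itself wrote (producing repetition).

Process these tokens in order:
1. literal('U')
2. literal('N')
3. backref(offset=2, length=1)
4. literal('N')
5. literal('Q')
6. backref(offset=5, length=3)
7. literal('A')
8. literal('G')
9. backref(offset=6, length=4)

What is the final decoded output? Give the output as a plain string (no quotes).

Token 1: literal('U'). Output: "U"
Token 2: literal('N'). Output: "UN"
Token 3: backref(off=2, len=1). Copied 'U' from pos 0. Output: "UNU"
Token 4: literal('N'). Output: "UNUN"
Token 5: literal('Q'). Output: "UNUNQ"
Token 6: backref(off=5, len=3). Copied 'UNU' from pos 0. Output: "UNUNQUNU"
Token 7: literal('A'). Output: "UNUNQUNUA"
Token 8: literal('G'). Output: "UNUNQUNUAG"
Token 9: backref(off=6, len=4). Copied 'QUNU' from pos 4. Output: "UNUNQUNUAGQUNU"

Answer: UNUNQUNUAGQUNU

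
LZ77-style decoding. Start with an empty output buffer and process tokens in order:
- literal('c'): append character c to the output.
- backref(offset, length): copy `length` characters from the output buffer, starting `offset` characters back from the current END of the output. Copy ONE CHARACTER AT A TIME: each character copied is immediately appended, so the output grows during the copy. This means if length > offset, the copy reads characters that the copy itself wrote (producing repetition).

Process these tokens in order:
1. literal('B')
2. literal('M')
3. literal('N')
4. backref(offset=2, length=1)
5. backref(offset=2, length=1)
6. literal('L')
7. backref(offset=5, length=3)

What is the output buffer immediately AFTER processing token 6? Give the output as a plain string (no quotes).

Answer: BMNMNL

Derivation:
Token 1: literal('B'). Output: "B"
Token 2: literal('M'). Output: "BM"
Token 3: literal('N'). Output: "BMN"
Token 4: backref(off=2, len=1). Copied 'M' from pos 1. Output: "BMNM"
Token 5: backref(off=2, len=1). Copied 'N' from pos 2. Output: "BMNMN"
Token 6: literal('L'). Output: "BMNMNL"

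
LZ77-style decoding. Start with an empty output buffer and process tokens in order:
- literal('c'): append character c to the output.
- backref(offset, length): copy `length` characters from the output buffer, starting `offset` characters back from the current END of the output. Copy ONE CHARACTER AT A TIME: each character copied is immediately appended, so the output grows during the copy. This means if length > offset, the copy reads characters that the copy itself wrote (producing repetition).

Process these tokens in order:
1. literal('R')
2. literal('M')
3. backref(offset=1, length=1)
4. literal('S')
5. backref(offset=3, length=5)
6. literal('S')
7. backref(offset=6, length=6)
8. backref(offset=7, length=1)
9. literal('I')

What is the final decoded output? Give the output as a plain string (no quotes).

Answer: RMMSMMSMMSMMSMMSSI

Derivation:
Token 1: literal('R'). Output: "R"
Token 2: literal('M'). Output: "RM"
Token 3: backref(off=1, len=1). Copied 'M' from pos 1. Output: "RMM"
Token 4: literal('S'). Output: "RMMS"
Token 5: backref(off=3, len=5) (overlapping!). Copied 'MMSMM' from pos 1. Output: "RMMSMMSMM"
Token 6: literal('S'). Output: "RMMSMMSMMS"
Token 7: backref(off=6, len=6). Copied 'MMSMMS' from pos 4. Output: "RMMSMMSMMSMMSMMS"
Token 8: backref(off=7, len=1). Copied 'S' from pos 9. Output: "RMMSMMSMMSMMSMMSS"
Token 9: literal('I'). Output: "RMMSMMSMMSMMSMMSSI"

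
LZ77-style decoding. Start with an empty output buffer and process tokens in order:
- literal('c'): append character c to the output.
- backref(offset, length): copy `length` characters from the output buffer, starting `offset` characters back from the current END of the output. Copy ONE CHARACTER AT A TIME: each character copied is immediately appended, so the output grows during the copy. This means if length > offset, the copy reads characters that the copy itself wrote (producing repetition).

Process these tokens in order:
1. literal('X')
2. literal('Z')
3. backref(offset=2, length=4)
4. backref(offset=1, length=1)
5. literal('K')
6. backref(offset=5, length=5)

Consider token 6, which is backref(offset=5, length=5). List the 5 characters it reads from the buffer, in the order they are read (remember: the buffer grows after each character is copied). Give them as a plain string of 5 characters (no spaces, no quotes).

Answer: ZXZZK

Derivation:
Token 1: literal('X'). Output: "X"
Token 2: literal('Z'). Output: "XZ"
Token 3: backref(off=2, len=4) (overlapping!). Copied 'XZXZ' from pos 0. Output: "XZXZXZ"
Token 4: backref(off=1, len=1). Copied 'Z' from pos 5. Output: "XZXZXZZ"
Token 5: literal('K'). Output: "XZXZXZZK"
Token 6: backref(off=5, len=5). Buffer before: "XZXZXZZK" (len 8)
  byte 1: read out[3]='Z', append. Buffer now: "XZXZXZZKZ"
  byte 2: read out[4]='X', append. Buffer now: "XZXZXZZKZX"
  byte 3: read out[5]='Z', append. Buffer now: "XZXZXZZKZXZ"
  byte 4: read out[6]='Z', append. Buffer now: "XZXZXZZKZXZZ"
  byte 5: read out[7]='K', append. Buffer now: "XZXZXZZKZXZZK"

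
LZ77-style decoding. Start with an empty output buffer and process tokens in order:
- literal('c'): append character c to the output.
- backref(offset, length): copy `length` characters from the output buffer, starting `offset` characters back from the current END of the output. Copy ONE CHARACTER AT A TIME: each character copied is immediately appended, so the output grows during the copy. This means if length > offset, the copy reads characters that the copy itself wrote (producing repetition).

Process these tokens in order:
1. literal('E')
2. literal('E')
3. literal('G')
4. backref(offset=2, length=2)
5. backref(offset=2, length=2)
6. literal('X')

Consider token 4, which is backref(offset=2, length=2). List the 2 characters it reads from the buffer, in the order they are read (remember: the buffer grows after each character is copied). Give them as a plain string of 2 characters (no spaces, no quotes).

Answer: EG

Derivation:
Token 1: literal('E'). Output: "E"
Token 2: literal('E'). Output: "EE"
Token 3: literal('G'). Output: "EEG"
Token 4: backref(off=2, len=2). Buffer before: "EEG" (len 3)
  byte 1: read out[1]='E', append. Buffer now: "EEGE"
  byte 2: read out[2]='G', append. Buffer now: "EEGEG"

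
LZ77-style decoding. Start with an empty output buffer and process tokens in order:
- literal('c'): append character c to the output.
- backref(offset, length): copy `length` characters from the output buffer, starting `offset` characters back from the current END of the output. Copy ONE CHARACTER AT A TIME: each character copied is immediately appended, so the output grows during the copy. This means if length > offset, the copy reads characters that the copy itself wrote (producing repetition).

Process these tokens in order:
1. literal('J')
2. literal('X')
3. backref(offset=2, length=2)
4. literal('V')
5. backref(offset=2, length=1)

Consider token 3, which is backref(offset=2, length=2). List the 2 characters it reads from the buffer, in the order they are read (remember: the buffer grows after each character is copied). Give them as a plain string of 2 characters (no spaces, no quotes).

Answer: JX

Derivation:
Token 1: literal('J'). Output: "J"
Token 2: literal('X'). Output: "JX"
Token 3: backref(off=2, len=2). Buffer before: "JX" (len 2)
  byte 1: read out[0]='J', append. Buffer now: "JXJ"
  byte 2: read out[1]='X', append. Buffer now: "JXJX"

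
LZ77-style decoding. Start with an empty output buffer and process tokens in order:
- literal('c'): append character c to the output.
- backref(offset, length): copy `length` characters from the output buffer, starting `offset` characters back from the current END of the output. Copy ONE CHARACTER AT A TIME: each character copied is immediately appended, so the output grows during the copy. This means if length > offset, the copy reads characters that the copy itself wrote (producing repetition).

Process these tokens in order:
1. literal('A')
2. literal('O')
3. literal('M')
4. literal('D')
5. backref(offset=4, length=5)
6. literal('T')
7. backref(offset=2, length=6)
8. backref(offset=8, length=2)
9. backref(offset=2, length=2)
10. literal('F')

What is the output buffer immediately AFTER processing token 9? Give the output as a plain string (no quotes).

Token 1: literal('A'). Output: "A"
Token 2: literal('O'). Output: "AO"
Token 3: literal('M'). Output: "AOM"
Token 4: literal('D'). Output: "AOMD"
Token 5: backref(off=4, len=5) (overlapping!). Copied 'AOMDA' from pos 0. Output: "AOMDAOMDA"
Token 6: literal('T'). Output: "AOMDAOMDAT"
Token 7: backref(off=2, len=6) (overlapping!). Copied 'ATATAT' from pos 8. Output: "AOMDAOMDATATATAT"
Token 8: backref(off=8, len=2). Copied 'AT' from pos 8. Output: "AOMDAOMDATATATATAT"
Token 9: backref(off=2, len=2). Copied 'AT' from pos 16. Output: "AOMDAOMDATATATATATAT"

Answer: AOMDAOMDATATATATATAT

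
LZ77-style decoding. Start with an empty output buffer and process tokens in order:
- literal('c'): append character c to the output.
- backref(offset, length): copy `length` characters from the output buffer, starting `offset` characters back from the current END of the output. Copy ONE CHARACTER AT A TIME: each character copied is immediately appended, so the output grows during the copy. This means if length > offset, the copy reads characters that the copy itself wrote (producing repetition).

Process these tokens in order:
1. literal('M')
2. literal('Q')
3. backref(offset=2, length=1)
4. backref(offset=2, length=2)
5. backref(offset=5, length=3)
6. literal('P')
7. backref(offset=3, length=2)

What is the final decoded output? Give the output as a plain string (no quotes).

Answer: MQMQMMQMPQM

Derivation:
Token 1: literal('M'). Output: "M"
Token 2: literal('Q'). Output: "MQ"
Token 3: backref(off=2, len=1). Copied 'M' from pos 0. Output: "MQM"
Token 4: backref(off=2, len=2). Copied 'QM' from pos 1. Output: "MQMQM"
Token 5: backref(off=5, len=3). Copied 'MQM' from pos 0. Output: "MQMQMMQM"
Token 6: literal('P'). Output: "MQMQMMQMP"
Token 7: backref(off=3, len=2). Copied 'QM' from pos 6. Output: "MQMQMMQMPQM"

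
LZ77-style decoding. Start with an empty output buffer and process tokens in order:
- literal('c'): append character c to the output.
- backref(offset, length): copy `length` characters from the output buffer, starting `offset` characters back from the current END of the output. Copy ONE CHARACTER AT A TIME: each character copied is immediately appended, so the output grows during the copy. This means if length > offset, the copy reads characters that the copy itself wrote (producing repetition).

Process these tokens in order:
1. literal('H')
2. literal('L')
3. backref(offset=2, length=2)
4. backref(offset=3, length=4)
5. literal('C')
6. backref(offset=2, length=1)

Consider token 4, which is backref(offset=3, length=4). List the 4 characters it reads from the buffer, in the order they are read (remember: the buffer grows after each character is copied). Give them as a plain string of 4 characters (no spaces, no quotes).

Token 1: literal('H'). Output: "H"
Token 2: literal('L'). Output: "HL"
Token 3: backref(off=2, len=2). Copied 'HL' from pos 0. Output: "HLHL"
Token 4: backref(off=3, len=4). Buffer before: "HLHL" (len 4)
  byte 1: read out[1]='L', append. Buffer now: "HLHLL"
  byte 2: read out[2]='H', append. Buffer now: "HLHLLH"
  byte 3: read out[3]='L', append. Buffer now: "HLHLLHL"
  byte 4: read out[4]='L', append. Buffer now: "HLHLLHLL"

Answer: LHLL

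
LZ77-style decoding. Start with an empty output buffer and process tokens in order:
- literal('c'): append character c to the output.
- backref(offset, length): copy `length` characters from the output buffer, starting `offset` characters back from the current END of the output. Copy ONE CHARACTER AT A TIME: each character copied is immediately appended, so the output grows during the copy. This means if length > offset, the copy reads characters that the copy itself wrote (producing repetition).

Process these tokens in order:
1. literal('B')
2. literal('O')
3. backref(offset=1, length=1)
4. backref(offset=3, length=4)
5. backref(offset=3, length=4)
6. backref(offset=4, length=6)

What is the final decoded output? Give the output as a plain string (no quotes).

Answer: BOOBOOBOOBOOOBOOO

Derivation:
Token 1: literal('B'). Output: "B"
Token 2: literal('O'). Output: "BO"
Token 3: backref(off=1, len=1). Copied 'O' from pos 1. Output: "BOO"
Token 4: backref(off=3, len=4) (overlapping!). Copied 'BOOB' from pos 0. Output: "BOOBOOB"
Token 5: backref(off=3, len=4) (overlapping!). Copied 'OOBO' from pos 4. Output: "BOOBOOBOOBO"
Token 6: backref(off=4, len=6) (overlapping!). Copied 'OOBOOO' from pos 7. Output: "BOOBOOBOOBOOOBOOO"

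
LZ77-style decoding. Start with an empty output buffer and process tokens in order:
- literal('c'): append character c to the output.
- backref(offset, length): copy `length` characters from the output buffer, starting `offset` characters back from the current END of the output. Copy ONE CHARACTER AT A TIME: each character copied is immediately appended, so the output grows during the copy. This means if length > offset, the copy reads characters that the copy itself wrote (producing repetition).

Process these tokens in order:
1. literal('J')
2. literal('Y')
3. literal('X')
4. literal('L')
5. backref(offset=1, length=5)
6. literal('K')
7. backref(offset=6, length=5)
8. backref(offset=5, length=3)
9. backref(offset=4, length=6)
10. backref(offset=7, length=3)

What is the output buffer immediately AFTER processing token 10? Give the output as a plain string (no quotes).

Answer: JYXLLLLLLKLLLLLLLLLLLLLLLLL

Derivation:
Token 1: literal('J'). Output: "J"
Token 2: literal('Y'). Output: "JY"
Token 3: literal('X'). Output: "JYX"
Token 4: literal('L'). Output: "JYXL"
Token 5: backref(off=1, len=5) (overlapping!). Copied 'LLLLL' from pos 3. Output: "JYXLLLLLL"
Token 6: literal('K'). Output: "JYXLLLLLLK"
Token 7: backref(off=6, len=5). Copied 'LLLLL' from pos 4. Output: "JYXLLLLLLKLLLLL"
Token 8: backref(off=5, len=3). Copied 'LLL' from pos 10. Output: "JYXLLLLLLKLLLLLLLL"
Token 9: backref(off=4, len=6) (overlapping!). Copied 'LLLLLL' from pos 14. Output: "JYXLLLLLLKLLLLLLLLLLLLLL"
Token 10: backref(off=7, len=3). Copied 'LLL' from pos 17. Output: "JYXLLLLLLKLLLLLLLLLLLLLLLLL"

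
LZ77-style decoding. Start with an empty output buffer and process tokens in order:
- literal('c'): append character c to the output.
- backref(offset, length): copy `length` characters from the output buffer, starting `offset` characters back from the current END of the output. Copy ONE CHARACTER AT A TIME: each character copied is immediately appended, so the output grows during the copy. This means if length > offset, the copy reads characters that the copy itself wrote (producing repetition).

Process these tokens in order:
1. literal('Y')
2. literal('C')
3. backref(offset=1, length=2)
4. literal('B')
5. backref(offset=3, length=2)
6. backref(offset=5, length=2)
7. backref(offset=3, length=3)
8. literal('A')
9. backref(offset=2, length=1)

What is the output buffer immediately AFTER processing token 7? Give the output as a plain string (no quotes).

Token 1: literal('Y'). Output: "Y"
Token 2: literal('C'). Output: "YC"
Token 3: backref(off=1, len=2) (overlapping!). Copied 'CC' from pos 1. Output: "YCCC"
Token 4: literal('B'). Output: "YCCCB"
Token 5: backref(off=3, len=2). Copied 'CC' from pos 2. Output: "YCCCBCC"
Token 6: backref(off=5, len=2). Copied 'CC' from pos 2. Output: "YCCCBCCCC"
Token 7: backref(off=3, len=3). Copied 'CCC' from pos 6. Output: "YCCCBCCCCCCC"

Answer: YCCCBCCCCCCC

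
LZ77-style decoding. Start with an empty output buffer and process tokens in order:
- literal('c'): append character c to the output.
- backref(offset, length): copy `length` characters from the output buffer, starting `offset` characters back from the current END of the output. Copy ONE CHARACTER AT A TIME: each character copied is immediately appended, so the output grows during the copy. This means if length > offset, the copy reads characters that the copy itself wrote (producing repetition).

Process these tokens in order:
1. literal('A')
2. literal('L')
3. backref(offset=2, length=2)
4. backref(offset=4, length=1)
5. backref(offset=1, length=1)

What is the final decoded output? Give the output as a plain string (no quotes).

Token 1: literal('A'). Output: "A"
Token 2: literal('L'). Output: "AL"
Token 3: backref(off=2, len=2). Copied 'AL' from pos 0. Output: "ALAL"
Token 4: backref(off=4, len=1). Copied 'A' from pos 0. Output: "ALALA"
Token 5: backref(off=1, len=1). Copied 'A' from pos 4. Output: "ALALAA"

Answer: ALALAA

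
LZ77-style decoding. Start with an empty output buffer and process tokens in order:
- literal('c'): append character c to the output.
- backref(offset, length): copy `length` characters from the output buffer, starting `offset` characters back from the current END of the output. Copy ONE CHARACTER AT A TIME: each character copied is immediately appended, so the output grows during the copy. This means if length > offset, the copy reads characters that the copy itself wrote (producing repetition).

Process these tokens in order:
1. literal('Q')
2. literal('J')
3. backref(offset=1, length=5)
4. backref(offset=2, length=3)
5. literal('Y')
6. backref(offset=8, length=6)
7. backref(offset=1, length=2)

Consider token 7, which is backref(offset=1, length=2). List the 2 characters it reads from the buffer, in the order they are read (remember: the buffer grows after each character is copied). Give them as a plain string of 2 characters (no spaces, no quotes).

Answer: JJ

Derivation:
Token 1: literal('Q'). Output: "Q"
Token 2: literal('J'). Output: "QJ"
Token 3: backref(off=1, len=5) (overlapping!). Copied 'JJJJJ' from pos 1. Output: "QJJJJJJ"
Token 4: backref(off=2, len=3) (overlapping!). Copied 'JJJ' from pos 5. Output: "QJJJJJJJJJ"
Token 5: literal('Y'). Output: "QJJJJJJJJJY"
Token 6: backref(off=8, len=6). Copied 'JJJJJJ' from pos 3. Output: "QJJJJJJJJJYJJJJJJ"
Token 7: backref(off=1, len=2). Buffer before: "QJJJJJJJJJYJJJJJJ" (len 17)
  byte 1: read out[16]='J', append. Buffer now: "QJJJJJJJJJYJJJJJJJ"
  byte 2: read out[17]='J', append. Buffer now: "QJJJJJJJJJYJJJJJJJJ"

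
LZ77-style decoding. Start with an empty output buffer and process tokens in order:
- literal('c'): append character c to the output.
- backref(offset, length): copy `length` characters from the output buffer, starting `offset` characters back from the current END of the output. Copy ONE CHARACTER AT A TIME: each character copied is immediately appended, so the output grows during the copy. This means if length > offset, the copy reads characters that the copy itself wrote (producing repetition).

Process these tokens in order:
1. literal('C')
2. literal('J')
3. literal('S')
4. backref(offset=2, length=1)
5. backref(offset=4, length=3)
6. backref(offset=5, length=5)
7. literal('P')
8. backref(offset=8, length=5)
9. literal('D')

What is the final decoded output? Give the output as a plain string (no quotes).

Token 1: literal('C'). Output: "C"
Token 2: literal('J'). Output: "CJ"
Token 3: literal('S'). Output: "CJS"
Token 4: backref(off=2, len=1). Copied 'J' from pos 1. Output: "CJSJ"
Token 5: backref(off=4, len=3). Copied 'CJS' from pos 0. Output: "CJSJCJS"
Token 6: backref(off=5, len=5). Copied 'SJCJS' from pos 2. Output: "CJSJCJSSJCJS"
Token 7: literal('P'). Output: "CJSJCJSSJCJSP"
Token 8: backref(off=8, len=5). Copied 'JSSJC' from pos 5. Output: "CJSJCJSSJCJSPJSSJC"
Token 9: literal('D'). Output: "CJSJCJSSJCJSPJSSJCD"

Answer: CJSJCJSSJCJSPJSSJCD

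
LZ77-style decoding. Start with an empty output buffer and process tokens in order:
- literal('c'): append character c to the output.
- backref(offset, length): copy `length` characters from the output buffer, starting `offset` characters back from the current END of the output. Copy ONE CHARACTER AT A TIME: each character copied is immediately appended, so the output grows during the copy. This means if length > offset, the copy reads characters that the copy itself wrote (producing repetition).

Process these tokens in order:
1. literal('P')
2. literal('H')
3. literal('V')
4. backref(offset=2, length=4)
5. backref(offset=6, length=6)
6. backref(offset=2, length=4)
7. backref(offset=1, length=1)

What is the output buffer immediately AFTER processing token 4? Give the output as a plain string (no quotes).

Answer: PHVHVHV

Derivation:
Token 1: literal('P'). Output: "P"
Token 2: literal('H'). Output: "PH"
Token 3: literal('V'). Output: "PHV"
Token 4: backref(off=2, len=4) (overlapping!). Copied 'HVHV' from pos 1. Output: "PHVHVHV"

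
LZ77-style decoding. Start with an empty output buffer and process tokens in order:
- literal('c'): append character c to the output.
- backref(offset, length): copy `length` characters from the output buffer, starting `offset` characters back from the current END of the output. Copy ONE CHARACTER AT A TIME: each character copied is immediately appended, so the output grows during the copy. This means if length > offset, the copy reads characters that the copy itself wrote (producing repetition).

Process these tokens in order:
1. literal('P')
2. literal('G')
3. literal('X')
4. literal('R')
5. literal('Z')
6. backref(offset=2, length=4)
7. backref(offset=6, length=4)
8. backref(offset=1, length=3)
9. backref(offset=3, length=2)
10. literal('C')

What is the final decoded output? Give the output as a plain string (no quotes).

Token 1: literal('P'). Output: "P"
Token 2: literal('G'). Output: "PG"
Token 3: literal('X'). Output: "PGX"
Token 4: literal('R'). Output: "PGXR"
Token 5: literal('Z'). Output: "PGXRZ"
Token 6: backref(off=2, len=4) (overlapping!). Copied 'RZRZ' from pos 3. Output: "PGXRZRZRZ"
Token 7: backref(off=6, len=4). Copied 'RZRZ' from pos 3. Output: "PGXRZRZRZRZRZ"
Token 8: backref(off=1, len=3) (overlapping!). Copied 'ZZZ' from pos 12. Output: "PGXRZRZRZRZRZZZZ"
Token 9: backref(off=3, len=2). Copied 'ZZ' from pos 13. Output: "PGXRZRZRZRZRZZZZZZ"
Token 10: literal('C'). Output: "PGXRZRZRZRZRZZZZZZC"

Answer: PGXRZRZRZRZRZZZZZZC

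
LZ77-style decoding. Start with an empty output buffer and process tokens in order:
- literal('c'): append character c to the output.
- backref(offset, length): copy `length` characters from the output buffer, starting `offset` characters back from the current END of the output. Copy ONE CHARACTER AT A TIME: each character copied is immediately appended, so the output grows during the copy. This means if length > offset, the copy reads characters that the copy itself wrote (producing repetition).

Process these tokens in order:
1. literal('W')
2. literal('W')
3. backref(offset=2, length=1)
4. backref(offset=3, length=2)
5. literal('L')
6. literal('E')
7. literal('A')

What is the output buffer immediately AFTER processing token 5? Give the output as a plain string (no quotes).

Answer: WWWWWL

Derivation:
Token 1: literal('W'). Output: "W"
Token 2: literal('W'). Output: "WW"
Token 3: backref(off=2, len=1). Copied 'W' from pos 0. Output: "WWW"
Token 4: backref(off=3, len=2). Copied 'WW' from pos 0. Output: "WWWWW"
Token 5: literal('L'). Output: "WWWWWL"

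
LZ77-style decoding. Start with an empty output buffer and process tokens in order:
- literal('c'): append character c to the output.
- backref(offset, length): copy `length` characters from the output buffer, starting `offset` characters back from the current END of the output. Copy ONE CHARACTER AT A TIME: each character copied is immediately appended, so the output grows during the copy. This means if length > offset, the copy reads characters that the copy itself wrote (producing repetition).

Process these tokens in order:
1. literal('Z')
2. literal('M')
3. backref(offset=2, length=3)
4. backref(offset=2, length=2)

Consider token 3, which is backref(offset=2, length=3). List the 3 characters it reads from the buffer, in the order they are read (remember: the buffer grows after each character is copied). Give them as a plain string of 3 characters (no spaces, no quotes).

Token 1: literal('Z'). Output: "Z"
Token 2: literal('M'). Output: "ZM"
Token 3: backref(off=2, len=3). Buffer before: "ZM" (len 2)
  byte 1: read out[0]='Z', append. Buffer now: "ZMZ"
  byte 2: read out[1]='M', append. Buffer now: "ZMZM"
  byte 3: read out[2]='Z', append. Buffer now: "ZMZMZ"

Answer: ZMZ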